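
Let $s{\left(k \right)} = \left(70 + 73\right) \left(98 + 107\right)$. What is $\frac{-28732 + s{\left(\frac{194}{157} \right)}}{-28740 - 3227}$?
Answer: $- \frac{583}{31967} \approx -0.018238$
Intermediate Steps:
$s{\left(k \right)} = 29315$ ($s{\left(k \right)} = 143 \cdot 205 = 29315$)
$\frac{-28732 + s{\left(\frac{194}{157} \right)}}{-28740 - 3227} = \frac{-28732 + 29315}{-28740 - 3227} = \frac{583}{-31967} = 583 \left(- \frac{1}{31967}\right) = - \frac{583}{31967}$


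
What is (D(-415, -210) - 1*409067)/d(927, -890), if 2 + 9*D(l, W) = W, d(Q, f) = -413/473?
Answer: 1741498495/3717 ≈ 4.6852e+5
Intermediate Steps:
d(Q, f) = -413/473 (d(Q, f) = -413*1/473 = -413/473)
D(l, W) = -2/9 + W/9
(D(-415, -210) - 1*409067)/d(927, -890) = ((-2/9 + (⅑)*(-210)) - 1*409067)/(-413/473) = ((-2/9 - 70/3) - 409067)*(-473/413) = (-212/9 - 409067)*(-473/413) = -3681815/9*(-473/413) = 1741498495/3717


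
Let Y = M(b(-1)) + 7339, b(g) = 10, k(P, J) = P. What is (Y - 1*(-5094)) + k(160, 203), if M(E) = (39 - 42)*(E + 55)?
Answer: 12398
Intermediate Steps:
M(E) = -165 - 3*E (M(E) = -3*(55 + E) = -165 - 3*E)
Y = 7144 (Y = (-165 - 3*10) + 7339 = (-165 - 30) + 7339 = -195 + 7339 = 7144)
(Y - 1*(-5094)) + k(160, 203) = (7144 - 1*(-5094)) + 160 = (7144 + 5094) + 160 = 12238 + 160 = 12398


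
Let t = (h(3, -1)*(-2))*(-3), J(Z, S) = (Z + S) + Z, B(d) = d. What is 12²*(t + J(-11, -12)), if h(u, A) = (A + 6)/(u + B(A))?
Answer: -2736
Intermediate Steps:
J(Z, S) = S + 2*Z (J(Z, S) = (S + Z) + Z = S + 2*Z)
h(u, A) = (6 + A)/(A + u) (h(u, A) = (A + 6)/(u + A) = (6 + A)/(A + u))
t = 15 (t = (((6 - 1)/(-1 + 3))*(-2))*(-3) = ((5/2)*(-2))*(-3) = -5*(-3) = 15)
12²*(t + J(-11, -12)) = 12²*(15 + (-12 + 2*(-11))) = 144*(15 + (-12 - 22)) = 144*(15 - 34) = 144*(-19) = -2736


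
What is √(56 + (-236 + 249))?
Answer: √69 ≈ 8.3066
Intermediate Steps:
√(56 + (-236 + 249)) = √(56 + 13) = √69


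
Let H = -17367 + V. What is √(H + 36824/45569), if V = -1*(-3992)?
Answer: I*√27771961020519/45569 ≈ 115.65*I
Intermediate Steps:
V = 3992
H = -13375 (H = -17367 + 3992 = -13375)
√(H + 36824/45569) = √(-13375 + 36824/45569) = √(-609448551/45569) = I*√27771961020519/45569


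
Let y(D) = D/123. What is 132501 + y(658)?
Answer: 16298281/123 ≈ 1.3251e+5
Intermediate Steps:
y(D) = D/123 (y(D) = D*(1/123) = D/123)
132501 + y(658) = 132501 + (1/123)*658 = 132501 + 658/123 = 16298281/123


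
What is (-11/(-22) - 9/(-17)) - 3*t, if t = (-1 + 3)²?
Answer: -373/34 ≈ -10.971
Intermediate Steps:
t = 4 (t = 2² = 4)
(-11/(-22) - 9/(-17)) - 3*t = (-11/(-22) - 9/(-17)) - 3*4 = (-11*(-1/22) - 9*(-1/17)) - 12 = (½ + 9/17) - 12 = 35/34 - 12 = -373/34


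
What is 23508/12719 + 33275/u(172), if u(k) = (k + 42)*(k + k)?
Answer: 2153789653/936321904 ≈ 2.3003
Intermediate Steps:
u(k) = 2*k*(42 + k) (u(k) = (42 + k)*(2*k) = 2*k*(42 + k))
23508/12719 + 33275/u(172) = 23508/12719 + 33275/((2*172*(42 + 172))) = 23508*(1/12719) + 33275/((2*172*214)) = 23508/12719 + 33275/73616 = 2153789653/936321904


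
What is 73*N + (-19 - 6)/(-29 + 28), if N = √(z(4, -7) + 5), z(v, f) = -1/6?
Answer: 25 + 73*√174/6 ≈ 185.49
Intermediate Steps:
z(v, f) = -⅙ (z(v, f) = -1*⅙ = -⅙)
N = √174/6 (N = √(-⅙ + 5) = √(29/6) = √174/6 ≈ 2.1985)
73*N + (-19 - 6)/(-29 + 28) = 73*(√174/6) + (-19 - 6)/(-29 + 28) = 73*√174/6 - 25/(-1) = 73*√174/6 - 25*(-1) = 73*√174/6 + 25 = 25 + 73*√174/6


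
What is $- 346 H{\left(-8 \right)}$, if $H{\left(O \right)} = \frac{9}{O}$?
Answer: $\frac{1557}{4} \approx 389.25$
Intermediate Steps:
$- 346 H{\left(-8 \right)} = - 346 \frac{9}{-8} = - 346 \cdot 9 \left(- \frac{1}{8}\right) = \left(-346\right) \left(- \frac{9}{8}\right) = \frac{1557}{4}$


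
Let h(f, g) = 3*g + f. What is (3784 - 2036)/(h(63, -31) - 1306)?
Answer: -437/334 ≈ -1.3084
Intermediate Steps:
h(f, g) = f + 3*g
(3784 - 2036)/(h(63, -31) - 1306) = (3784 - 2036)/((63 + 3*(-31)) - 1306) = 1748/((63 - 93) - 1306) = 1748/(-30 - 1306) = 1748/(-1336) = 1748*(-1/1336) = -437/334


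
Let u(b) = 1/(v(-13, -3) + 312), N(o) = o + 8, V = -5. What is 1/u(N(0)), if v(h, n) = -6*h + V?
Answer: 385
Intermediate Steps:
N(o) = 8 + o
v(h, n) = -5 - 6*h (v(h, n) = -6*h - 5 = -5 - 6*h)
u(b) = 1/385 (u(b) = 1/((-5 - 6*(-13)) + 312) = 1/((-5 + 78) + 312) = 1/(73 + 312) = 1/385)
1/u(N(0)) = 1/(1/385) = 385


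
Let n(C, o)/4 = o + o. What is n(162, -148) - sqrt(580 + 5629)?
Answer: -1184 - sqrt(6209) ≈ -1262.8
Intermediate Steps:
n(C, o) = 8*o (n(C, o) = 4*(o + o) = 4*(2*o) = 8*o)
n(162, -148) - sqrt(580 + 5629) = 8*(-148) - sqrt(580 + 5629) = -1184 - sqrt(6209)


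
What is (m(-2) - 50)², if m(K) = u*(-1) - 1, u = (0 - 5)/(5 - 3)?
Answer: 9409/4 ≈ 2352.3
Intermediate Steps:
u = -5/2 ≈ -2.5000
m(K) = 3/2 (m(K) = -5/2*(-1) - 1 = 5/2 - 1 = 3/2)
(m(-2) - 50)² = (3/2 - 50)² = (-97/2)² = 9409/4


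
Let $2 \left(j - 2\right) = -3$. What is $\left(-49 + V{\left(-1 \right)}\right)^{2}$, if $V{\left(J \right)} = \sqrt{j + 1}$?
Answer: $\frac{\left(98 - \sqrt{6}\right)^{2}}{4} \approx 2282.5$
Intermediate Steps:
$j = \frac{1}{2}$ ($j = 2 + \frac{1}{2} \left(-3\right) = 2 - \frac{3}{2} = \frac{1}{2} \approx 0.5$)
$V{\left(J \right)} = \frac{\sqrt{6}}{2}$ ($V{\left(J \right)} = \sqrt{\frac{1}{2} + 1} = \sqrt{\frac{3}{2}} = \frac{\sqrt{6}}{2}$)
$\left(-49 + V{\left(-1 \right)}\right)^{2} = \left(-49 + \frac{\sqrt{6}}{2}\right)^{2}$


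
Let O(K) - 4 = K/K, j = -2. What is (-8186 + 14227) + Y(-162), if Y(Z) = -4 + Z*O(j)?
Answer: 5227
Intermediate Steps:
O(K) = 5 (O(K) = 4 + K/K = 4 + 1 = 5)
Y(Z) = -4 + 5*Z (Y(Z) = -4 + Z*5 = -4 + 5*Z)
(-8186 + 14227) + Y(-162) = (-8186 + 14227) + (-4 + 5*(-162)) = 6041 + (-4 - 810) = 6041 - 814 = 5227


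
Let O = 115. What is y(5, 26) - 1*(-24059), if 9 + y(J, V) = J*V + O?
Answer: 24295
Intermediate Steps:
y(J, V) = 106 + J*V (y(J, V) = -9 + (J*V + 115) = -9 + (115 + J*V) = 106 + J*V)
y(5, 26) - 1*(-24059) = (106 + 5*26) - 1*(-24059) = (106 + 130) + 24059 = 236 + 24059 = 24295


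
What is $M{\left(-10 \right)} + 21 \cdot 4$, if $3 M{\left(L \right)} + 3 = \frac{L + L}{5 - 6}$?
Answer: $\frac{269}{3} \approx 89.667$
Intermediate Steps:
$M{\left(L \right)} = -1 - \frac{2 L}{3}$ ($M{\left(L \right)} = -1 + \frac{\left(L + L\right) \frac{1}{5 - 6}}{3} = -1 + \frac{2 L \frac{1}{-1}}{3} = -1 + \frac{2 L \left(-1\right)}{3} = -1 + \frac{\left(-2\right) L}{3} = -1 - \frac{2 L}{3}$)
$M{\left(-10 \right)} + 21 \cdot 4 = \left(-1 - - \frac{20}{3}\right) + 21 \cdot 4 = \left(-1 + \frac{20}{3}\right) + 84 = \frac{17}{3} + 84 = \frac{269}{3}$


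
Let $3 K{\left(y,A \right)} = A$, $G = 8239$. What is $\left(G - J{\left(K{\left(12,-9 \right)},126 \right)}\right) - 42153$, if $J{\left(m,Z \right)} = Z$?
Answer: $-34040$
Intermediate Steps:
$K{\left(y,A \right)} = \frac{A}{3}$
$\left(G - J{\left(K{\left(12,-9 \right)},126 \right)}\right) - 42153 = \left(8239 - 126\right) - 42153 = 8113 - 42153 = -34040$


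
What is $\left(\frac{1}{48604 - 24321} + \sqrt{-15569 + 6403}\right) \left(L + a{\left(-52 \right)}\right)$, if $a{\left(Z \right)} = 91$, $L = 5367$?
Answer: $\frac{5458}{24283} + 5458 i \sqrt{9166} \approx 0.22477 + 5.2254 \cdot 10^{5} i$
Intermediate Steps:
$\left(\frac{1}{48604 - 24321} + \sqrt{-15569 + 6403}\right) \left(L + a{\left(-52 \right)}\right) = \left(\frac{1}{48604 - 24321} + \sqrt{-15569 + 6403}\right) \left(5367 + 91\right) = \left(\frac{1}{24283} + \sqrt{-9166}\right) 5458 = \left(\frac{1}{24283} + i \sqrt{9166}\right) 5458 = \frac{5458}{24283} + 5458 i \sqrt{9166}$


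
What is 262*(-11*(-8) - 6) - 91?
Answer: 21393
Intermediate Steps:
262*(-11*(-8) - 6) - 91 = 262*(88 - 6) - 91 = 262*82 - 91 = 21484 - 91 = 21393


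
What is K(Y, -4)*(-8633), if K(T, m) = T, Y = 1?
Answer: -8633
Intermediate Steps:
K(Y, -4)*(-8633) = 1*(-8633) = -8633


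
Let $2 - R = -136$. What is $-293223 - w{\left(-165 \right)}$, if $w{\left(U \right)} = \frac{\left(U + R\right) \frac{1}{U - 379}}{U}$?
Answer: $- \frac{8773232151}{29920} \approx -2.9322 \cdot 10^{5}$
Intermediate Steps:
$R = 138$ ($R = 2 - -136 = 2 + 136 = 138$)
$w{\left(U \right)} = \frac{138 + U}{U \left(-379 + U\right)}$ ($w{\left(U \right)} = \frac{\left(U + 138\right) \frac{1}{U - 379}}{U} = \frac{\left(138 + U\right) \frac{1}{-379 + U}}{U} = \frac{\frac{1}{-379 + U} \left(138 + U\right)}{U} = \frac{138 + U}{U \left(-379 + U\right)}$)
$-293223 - w{\left(-165 \right)} = -293223 - \frac{138 - 165}{\left(-165\right) \left(-379 - 165\right)} = -293223 - \left(- \frac{1}{165}\right) \frac{1}{-544} \left(-27\right) = -293223 - \left(- \frac{1}{165}\right) \left(- \frac{1}{544}\right) \left(-27\right) = -293223 - - \frac{9}{29920} = -293223 + \frac{9}{29920} = - \frac{8773232151}{29920}$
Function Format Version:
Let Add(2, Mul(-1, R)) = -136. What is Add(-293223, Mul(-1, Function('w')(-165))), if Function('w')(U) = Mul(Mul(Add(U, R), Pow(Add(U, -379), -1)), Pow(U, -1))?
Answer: Rational(-8773232151, 29920) ≈ -2.9322e+5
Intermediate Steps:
R = 138 (R = Add(2, Mul(-1, -136)) = Add(2, 136) = 138)
Function('w')(U) = Mul(Pow(U, -1), Pow(Add(-379, U), -1), Add(138, U)) (Function('w')(U) = Mul(Mul(Add(U, 138), Pow(Add(U, -379), -1)), Pow(U, -1)) = Mul(Mul(Add(138, U), Pow(Add(-379, U), -1)), Pow(U, -1)) = Mul(Mul(Pow(Add(-379, U), -1), Add(138, U)), Pow(U, -1)) = Mul(Pow(U, -1), Pow(Add(-379, U), -1), Add(138, U)))
Add(-293223, Mul(-1, Function('w')(-165))) = Add(-293223, Mul(-1, Mul(Pow(-165, -1), Pow(Add(-379, -165), -1), Add(138, -165)))) = Add(-293223, Mul(-1, Mul(Rational(-1, 165), Pow(-544, -1), -27))) = Add(-293223, Mul(-1, Mul(Rational(-1, 165), Rational(-1, 544), -27))) = Add(-293223, Mul(-1, Rational(-9, 29920))) = Add(-293223, Rational(9, 29920)) = Rational(-8773232151, 29920)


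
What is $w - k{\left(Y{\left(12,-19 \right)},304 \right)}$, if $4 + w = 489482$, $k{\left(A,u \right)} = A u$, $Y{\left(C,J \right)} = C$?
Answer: $485830$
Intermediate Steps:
$w = 489478$ ($w = -4 + 489482 = 489478$)
$w - k{\left(Y{\left(12,-19 \right)},304 \right)} = 489478 - 12 \cdot 304 = 489478 - 3648 = 485830$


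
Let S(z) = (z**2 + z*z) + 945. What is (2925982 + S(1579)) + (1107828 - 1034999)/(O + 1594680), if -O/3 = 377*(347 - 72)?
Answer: 10158087102724/1283655 ≈ 7.9134e+6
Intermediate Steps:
S(z) = 945 + 2*z**2 (S(z) = (z**2 + z**2) + 945 = 2*z**2 + 945 = 945 + 2*z**2)
O = -311025 (O = -1131*(347 - 72) = -1131*275 = -3*103675 = -311025)
(2925982 + S(1579)) + (1107828 - 1034999)/(O + 1594680) = (2925982 + (945 + 2*1579**2)) + (1107828 - 1034999)/(-311025 + 1594680) = (2925982 + (945 + 2*2493241)) + 72829/1283655 = (2925982 + (945 + 4986482)) + 72829*(1/1283655) = (2925982 + 4987427) + 72829/1283655 = 7913409 + 72829/1283655 = 10158087102724/1283655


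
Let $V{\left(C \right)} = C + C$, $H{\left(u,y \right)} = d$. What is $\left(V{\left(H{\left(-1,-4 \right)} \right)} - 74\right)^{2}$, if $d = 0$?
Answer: $5476$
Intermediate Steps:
$H{\left(u,y \right)} = 0$
$V{\left(C \right)} = 2 C$
$\left(V{\left(H{\left(-1,-4 \right)} \right)} - 74\right)^{2} = \left(2 \cdot 0 - 74\right)^{2} = \left(0 - 74\right)^{2} = \left(-74\right)^{2} = 5476$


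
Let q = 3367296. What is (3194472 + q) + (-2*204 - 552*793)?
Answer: 6123624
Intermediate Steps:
(3194472 + q) + (-2*204 - 552*793) = (3194472 + 3367296) + (-2*204 - 552*793) = 6561768 + (-408 - 437736) = 6561768 - 438144 = 6123624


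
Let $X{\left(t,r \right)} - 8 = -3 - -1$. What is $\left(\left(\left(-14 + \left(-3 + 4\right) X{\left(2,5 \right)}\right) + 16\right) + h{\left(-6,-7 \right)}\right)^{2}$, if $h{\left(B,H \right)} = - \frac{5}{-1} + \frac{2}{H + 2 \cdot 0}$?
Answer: $\frac{7921}{49} \approx 161.65$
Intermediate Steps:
$X{\left(t,r \right)} = 6$ ($X{\left(t,r \right)} = 8 - 2 = 6$)
$h{\left(B,H \right)} = 5 + \frac{2}{H}$ ($h{\left(B,H \right)} = \left(-5\right) \left(-1\right) + \frac{2}{H + 0} = 5 + \frac{2}{H}$)
$\left(\left(\left(-14 + \left(-3 + 4\right) X{\left(2,5 \right)}\right) + 16\right) + h{\left(-6,-7 \right)}\right)^{2} = \left(\left(\left(-14 + \left(-3 + 4\right) 6\right) + 16\right) + \left(5 + \frac{2}{-7}\right)\right)^{2} = \left(\left(\left(-14 + 1 \cdot 6\right) + 16\right) + \left(5 + 2 \left(- \frac{1}{7}\right)\right)\right)^{2} = \left(\left(\left(-14 + 6\right) + 16\right) + \left(5 - \frac{2}{7}\right)\right)^{2} = \left(\left(-8 + 16\right) + \frac{33}{7}\right)^{2} = \left(8 + \frac{33}{7}\right)^{2} = \left(\frac{89}{7}\right)^{2} = \frac{7921}{49}$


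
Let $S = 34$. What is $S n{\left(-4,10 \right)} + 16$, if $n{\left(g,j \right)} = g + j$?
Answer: $220$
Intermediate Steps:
$S n{\left(-4,10 \right)} + 16 = 34 \left(-4 + 10\right) + 16 = 34 \cdot 6 + 16 = 204 + 16 = 220$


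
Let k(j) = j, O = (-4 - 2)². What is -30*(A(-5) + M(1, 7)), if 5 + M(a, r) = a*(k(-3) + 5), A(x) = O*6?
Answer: -6390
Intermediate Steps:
O = 36 (O = (-6)² = 36)
A(x) = 216 (A(x) = 36*6 = 216)
M(a, r) = -5 + 2*a (M(a, r) = -5 + a*(-3 + 5) = -5 + a*2 = -5 + 2*a)
-30*(A(-5) + M(1, 7)) = -30*(216 + (-5 + 2*1)) = -30*(216 + (-5 + 2)) = -30*(216 - 3) = -30*213 = -6390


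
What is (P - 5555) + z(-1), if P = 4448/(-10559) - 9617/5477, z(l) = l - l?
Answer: -321380684464/57831643 ≈ -5557.2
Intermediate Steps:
z(l) = 0
P = -125907599/57831643 (P = 4448*(-1/10559) - 9617*1/5477 = -4448/10559 - 9617/5477 = -125907599/57831643 ≈ -2.1771)
(P - 5555) + z(-1) = (-125907599/57831643 - 5555) + 0 = -321380684464/57831643 + 0 = -321380684464/57831643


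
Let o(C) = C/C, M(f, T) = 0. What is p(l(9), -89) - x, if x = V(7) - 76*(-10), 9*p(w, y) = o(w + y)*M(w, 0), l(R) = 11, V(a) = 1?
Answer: -761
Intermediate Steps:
o(C) = 1
p(w, y) = 0 (p(w, y) = (1*0)/9 = (⅑)*0 = 0)
x = 761 (x = 1 - 76*(-10) = 1 + 760 = 761)
p(l(9), -89) - x = 0 - 1*761 = 0 - 761 = -761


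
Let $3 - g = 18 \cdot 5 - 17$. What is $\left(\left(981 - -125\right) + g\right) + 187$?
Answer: $1223$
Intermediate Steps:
$g = -70$ ($g = 3 - \left(18 \cdot 5 - 17\right) = 3 - \left(90 - 17\right) = 3 - 73 = -70$)
$\left(\left(981 - -125\right) + g\right) + 187 = \left(\left(981 - -125\right) - 70\right) + 187 = \left(\left(981 + 125\right) - 70\right) + 187 = \left(1106 - 70\right) + 187 = 1036 + 187 = 1223$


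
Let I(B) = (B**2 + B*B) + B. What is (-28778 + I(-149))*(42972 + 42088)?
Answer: 1316303500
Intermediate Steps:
I(B) = B + 2*B**2 (I(B) = (B**2 + B**2) + B = 2*B**2 + B = B + 2*B**2)
(-28778 + I(-149))*(42972 + 42088) = (-28778 - 149*(1 + 2*(-149)))*(42972 + 42088) = (-28778 - 149*(1 - 298))*85060 = (-28778 - 149*(-297))*85060 = (-28778 + 44253)*85060 = 15475*85060 = 1316303500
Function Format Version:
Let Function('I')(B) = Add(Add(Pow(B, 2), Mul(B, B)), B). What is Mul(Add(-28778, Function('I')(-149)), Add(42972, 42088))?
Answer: 1316303500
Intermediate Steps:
Function('I')(B) = Add(B, Mul(2, Pow(B, 2))) (Function('I')(B) = Add(Add(Pow(B, 2), Pow(B, 2)), B) = Add(Mul(2, Pow(B, 2)), B) = Add(B, Mul(2, Pow(B, 2))))
Mul(Add(-28778, Function('I')(-149)), Add(42972, 42088)) = Mul(Add(-28778, Mul(-149, Add(1, Mul(2, -149)))), Add(42972, 42088)) = Mul(Add(-28778, Mul(-149, Add(1, -298))), 85060) = Mul(Add(-28778, Mul(-149, -297)), 85060) = Mul(Add(-28778, 44253), 85060) = Mul(15475, 85060) = 1316303500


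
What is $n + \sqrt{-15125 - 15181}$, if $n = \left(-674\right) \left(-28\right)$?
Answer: $18872 + i \sqrt{30306} \approx 18872.0 + 174.09 i$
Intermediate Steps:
$n = 18872$
$n + \sqrt{-15125 - 15181} = 18872 + \sqrt{-15125 - 15181} = 18872 + \sqrt{-30306} = 18872 + i \sqrt{30306}$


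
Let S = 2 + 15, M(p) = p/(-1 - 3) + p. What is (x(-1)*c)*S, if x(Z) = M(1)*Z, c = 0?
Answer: 0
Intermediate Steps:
M(p) = 3*p/4 (M(p) = p/(-4) + p = -p/4 + p = 3*p/4)
S = 17
x(Z) = 3*Z/4 (x(Z) = ((3/4)*1)*Z = 3*Z/4)
(x(-1)*c)*S = (((3/4)*(-1))*0)*17 = -3/4*0*17 = 0*17 = 0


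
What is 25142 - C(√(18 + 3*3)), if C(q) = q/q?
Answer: 25141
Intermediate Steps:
C(q) = 1
25142 - C(√(18 + 3*3)) = 25142 - 1*1 = 25142 - 1 = 25141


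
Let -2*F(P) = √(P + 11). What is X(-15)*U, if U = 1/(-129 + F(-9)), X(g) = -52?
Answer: 13416/33281 - 52*√2/33281 ≈ 0.40090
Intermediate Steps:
F(P) = -√(11 + P)/2 (F(P) = -√(P + 11)/2 = -√(11 + P)/2)
U = 1/(-129 - √2/2) (U = 1/(-129 - √(11 - 9)/2) = 1/(-129 - √2/2) ≈ -0.0077097)
X(-15)*U = -52*(-258/33281 + √2/33281) = 13416/33281 - 52*√2/33281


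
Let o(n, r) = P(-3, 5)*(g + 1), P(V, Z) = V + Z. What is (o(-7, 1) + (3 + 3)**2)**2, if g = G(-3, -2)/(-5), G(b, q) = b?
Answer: 38416/25 ≈ 1536.6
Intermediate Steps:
g = 3/5 (g = -3/(-5) = -3*(-1/5) = 3/5 ≈ 0.60000)
o(n, r) = 16/5 (o(n, r) = (-3 + 5)*(3/5 + 1) = 2*(8/5) = 16/5)
(o(-7, 1) + (3 + 3)**2)**2 = (16/5 + (3 + 3)**2)**2 = (16/5 + 6**2)**2 = (16/5 + 36)**2 = (196/5)**2 = 38416/25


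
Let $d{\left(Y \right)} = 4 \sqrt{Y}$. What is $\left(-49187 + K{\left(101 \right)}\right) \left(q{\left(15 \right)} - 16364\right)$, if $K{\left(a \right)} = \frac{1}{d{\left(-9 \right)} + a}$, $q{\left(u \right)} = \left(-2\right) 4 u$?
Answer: $\frac{8387708900376}{10345} + \frac{197808 i}{10345} \approx 8.108 \cdot 10^{8} + 19.121 i$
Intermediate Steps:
$q{\left(u \right)} = - 8 u$
$K{\left(a \right)} = \frac{1}{a + 12 i}$ ($K{\left(a \right)} = \frac{1}{4 \sqrt{-9} + a} = \frac{1}{4 \cdot 3 i + a} = \frac{1}{12 i + a} = \frac{1}{a + 12 i}$)
$\left(-49187 + K{\left(101 \right)}\right) \left(q{\left(15 \right)} - 16364\right) = \left(-49187 + \frac{1}{101 + 12 i}\right) \left(\left(-8\right) 15 - 16364\right) = \left(-49187 + \frac{101 - 12 i}{10345}\right) \left(-120 - 16364\right) = \left(-49187 + \frac{101 - 12 i}{10345}\right) \left(-16484\right) = 810798508 - \frac{16484 \left(101 - 12 i\right)}{10345}$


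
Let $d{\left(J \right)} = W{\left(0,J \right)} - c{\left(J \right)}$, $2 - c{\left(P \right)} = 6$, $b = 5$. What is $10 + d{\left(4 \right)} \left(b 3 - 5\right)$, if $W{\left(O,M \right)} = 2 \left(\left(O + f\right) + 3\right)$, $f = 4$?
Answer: $190$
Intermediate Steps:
$W{\left(O,M \right)} = 14 + 2 O$ ($W{\left(O,M \right)} = 2 \left(\left(O + 4\right) + 3\right) = 2 \left(\left(4 + O\right) + 3\right) = 2 \left(7 + O\right) = 14 + 2 O$)
$c{\left(P \right)} = -4$ ($c{\left(P \right)} = 2 - 6 = -4$)
$d{\left(J \right)} = 18$ ($d{\left(J \right)} = \left(14 + 2 \cdot 0\right) - -4 = \left(14 + 0\right) + 4 = 14 + 4 = 18$)
$10 + d{\left(4 \right)} \left(b 3 - 5\right) = 10 + 18 \left(5 \cdot 3 - 5\right) = 10 + 18 \left(15 - 5\right) = 10 + 18 \cdot 10 = 10 + 180 = 190$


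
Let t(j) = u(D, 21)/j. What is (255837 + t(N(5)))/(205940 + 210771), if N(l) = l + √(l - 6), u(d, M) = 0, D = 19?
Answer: 255837/416711 ≈ 0.61394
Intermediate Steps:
N(l) = l + √(-6 + l)
t(j) = 0 (t(j) = 0/j = 0)
(255837 + t(N(5)))/(205940 + 210771) = (255837 + 0)/(205940 + 210771) = 255837/416711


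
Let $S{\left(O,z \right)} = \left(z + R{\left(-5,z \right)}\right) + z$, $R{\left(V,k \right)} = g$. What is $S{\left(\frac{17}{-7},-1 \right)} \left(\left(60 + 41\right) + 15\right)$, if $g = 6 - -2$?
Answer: $696$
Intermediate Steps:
$g = 8$ ($g = 6 + 2 = 8$)
$R{\left(V,k \right)} = 8$
$S{\left(O,z \right)} = 8 + 2 z$ ($S{\left(O,z \right)} = \left(z + 8\right) + z = \left(8 + z\right) + z = 8 + 2 z$)
$S{\left(\frac{17}{-7},-1 \right)} \left(\left(60 + 41\right) + 15\right) = \left(8 + 2 \left(-1\right)\right) \left(\left(60 + 41\right) + 15\right) = \left(8 - 2\right) \left(101 + 15\right) = 6 \cdot 116 = 696$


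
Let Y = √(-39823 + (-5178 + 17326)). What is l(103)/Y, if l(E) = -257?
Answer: 257*I*√123/1845 ≈ 1.5449*I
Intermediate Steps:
Y = 15*I*√123 (Y = √(-39823 + 12148) = √(-27675) = 15*I*√123 ≈ 166.36*I)
l(103)/Y = -257*(-I*√123/1845) = -(-257)*I*√123/1845 = 257*I*√123/1845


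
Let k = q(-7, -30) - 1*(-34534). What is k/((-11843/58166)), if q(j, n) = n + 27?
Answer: -2008530146/11843 ≈ -1.6960e+5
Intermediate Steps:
q(j, n) = 27 + n
k = 34531 (k = (27 - 30) - 1*(-34534) = -3 + 34534 = 34531)
k/((-11843/58166)) = 34531/((-11843/58166)) = 34531/((-11843*1/58166)) = 34531/(-11843/58166) = 34531*(-58166/11843) = -2008530146/11843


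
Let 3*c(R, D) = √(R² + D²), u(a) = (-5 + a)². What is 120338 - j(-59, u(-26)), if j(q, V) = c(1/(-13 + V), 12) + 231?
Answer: 120107 - √129413377/2844 ≈ 1.2010e+5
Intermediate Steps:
c(R, D) = √(D² + R²)/3 (c(R, D) = √(R² + D²)/3 = √(D² + R²)/3)
j(q, V) = 231 + √(144 + (-13 + V)⁻²)/3 (j(q, V) = √(12² + (1/(-13 + V))²)/3 + 231 = √(144 + (-13 + V)⁻²)/3 + 231 = 231 + √(144 + (-13 + V)⁻²)/3)
120338 - j(-59, u(-26)) = 120338 - (231 + √(144 + (-13 + (-5 - 26)²)⁻²)/3) = 120338 - (231 + √(144 + (-13 + (-31)²)⁻²)/3) = 120338 - (231 + √(144 + (-13 + 961)⁻²)/3) = 120338 - (231 + √(144 + 948⁻²)/3) = 120338 - (231 + √(144 + 1/898704)/3) = 120338 - (231 + √(129413377/898704)/3) = 120338 - (231 + (√129413377/948)/3) = 120338 - (231 + √129413377/2844) = 120338 + (-231 - √129413377/2844) = 120107 - √129413377/2844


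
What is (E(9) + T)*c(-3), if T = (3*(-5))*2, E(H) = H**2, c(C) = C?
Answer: -153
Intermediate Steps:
T = -30 (T = -15*2 = -30)
(E(9) + T)*c(-3) = (9**2 - 30)*(-3) = (81 - 30)*(-3) = 51*(-3) = -153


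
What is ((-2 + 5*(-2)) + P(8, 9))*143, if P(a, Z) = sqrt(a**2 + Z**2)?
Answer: -1716 + 143*sqrt(145) ≈ 5.9480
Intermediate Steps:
P(a, Z) = sqrt(Z**2 + a**2)
((-2 + 5*(-2)) + P(8, 9))*143 = ((-2 + 5*(-2)) + sqrt(9**2 + 8**2))*143 = ((-2 - 10) + sqrt(81 + 64))*143 = (-12 + sqrt(145))*143 = -1716 + 143*sqrt(145)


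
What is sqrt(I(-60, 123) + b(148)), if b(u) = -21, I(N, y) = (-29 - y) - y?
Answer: 2*I*sqrt(74) ≈ 17.205*I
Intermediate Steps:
I(N, y) = -29 - 2*y
sqrt(I(-60, 123) + b(148)) = sqrt((-29 - 2*123) - 21) = sqrt((-29 - 246) - 21) = sqrt(-275 - 21) = sqrt(-296) = 2*I*sqrt(74)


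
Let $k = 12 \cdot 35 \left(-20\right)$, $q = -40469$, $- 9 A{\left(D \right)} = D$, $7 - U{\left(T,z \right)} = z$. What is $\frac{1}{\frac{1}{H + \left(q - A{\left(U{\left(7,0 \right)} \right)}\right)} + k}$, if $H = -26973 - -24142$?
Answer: $- \frac{389693}{3273421209} \approx -0.00011905$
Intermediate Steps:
$U{\left(T,z \right)} = 7 - z$
$A{\left(D \right)} = - \frac{D}{9}$
$H = -2831$ ($H = -26973 + 24142 = -2831$)
$k = -8400$ ($k = 420 \left(-20\right) = -8400$)
$\frac{1}{\frac{1}{H + \left(q - A{\left(U{\left(7,0 \right)} \right)}\right)} + k} = \frac{1}{\frac{1}{-2831 - \left(40469 - \frac{7 - 0}{9}\right)} - 8400} = \frac{1}{\frac{1}{-2831 - \left(40469 - \frac{7 + 0}{9}\right)} - 8400} = \frac{1}{\frac{1}{-2831 - \left(40469 - \frac{7}{9}\right)} - 8400} = \frac{1}{\frac{1}{-2831 - \frac{364214}{9}} - 8400} = \frac{1}{\frac{1}{- \frac{389693}{9}} - 8400} = \frac{1}{- \frac{9}{389693} - 8400} = \frac{1}{- \frac{3273421209}{389693}} = - \frac{389693}{3273421209}$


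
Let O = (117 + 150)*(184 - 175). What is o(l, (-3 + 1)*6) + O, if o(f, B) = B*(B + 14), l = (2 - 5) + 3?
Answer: 2379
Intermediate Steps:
l = 0 (l = -3 + 3 = 0)
O = 2403 (O = 267*9 = 2403)
o(f, B) = B*(14 + B)
o(l, (-3 + 1)*6) + O = ((-3 + 1)*6)*(14 + (-3 + 1)*6) + 2403 = (-2*6)*(14 - 2*6) + 2403 = -12*(14 - 12) + 2403 = -12*2 + 2403 = -24 + 2403 = 2379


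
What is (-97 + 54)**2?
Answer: 1849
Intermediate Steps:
(-97 + 54)**2 = (-43)**2 = 1849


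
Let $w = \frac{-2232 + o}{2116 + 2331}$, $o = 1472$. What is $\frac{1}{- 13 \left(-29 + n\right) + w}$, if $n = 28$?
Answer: $\frac{4447}{57051} \approx 0.077948$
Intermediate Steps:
$w = - \frac{760}{4447}$ ($w = \frac{-2232 + 1472}{2116 + 2331} = - \frac{760}{4447} \approx -0.1709$)
$\frac{1}{- 13 \left(-29 + n\right) + w} = \frac{1}{- 13 \left(-29 + 28\right) - \frac{760}{4447}} = \frac{1}{\left(-13\right) \left(-1\right) - \frac{760}{4447}} = \frac{1}{13 - \frac{760}{4447}} = \frac{1}{\frac{57051}{4447}} = \frac{4447}{57051}$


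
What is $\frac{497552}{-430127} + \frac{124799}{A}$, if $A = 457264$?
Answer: $- \frac{173833198255}{196681592528} \approx -0.88383$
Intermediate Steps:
$\frac{497552}{-430127} + \frac{124799}{A} = \frac{497552}{-430127} + \frac{124799}{457264} = 497552 \left(- \frac{1}{430127}\right) + 124799 \cdot \frac{1}{457264} = - \frac{497552}{430127} + \frac{124799}{457264} = - \frac{173833198255}{196681592528}$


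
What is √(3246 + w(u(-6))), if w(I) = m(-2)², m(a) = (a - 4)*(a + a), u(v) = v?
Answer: 7*√78 ≈ 61.822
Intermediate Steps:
m(a) = 2*a*(-4 + a) (m(a) = (-4 + a)*(2*a) = 2*a*(-4 + a))
w(I) = 576 (w(I) = (2*(-2)*(-4 - 2))² = (2*(-2)*(-6))² = 24² = 576)
√(3246 + w(u(-6))) = √(3246 + 576) = √3822 = 7*√78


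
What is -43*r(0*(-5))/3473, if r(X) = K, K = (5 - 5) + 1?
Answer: -43/3473 ≈ -0.012381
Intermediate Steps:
K = 1 (K = 0 + 1 = 1)
r(X) = 1
-43*r(0*(-5))/3473 = -43*1/3473 = -43/3473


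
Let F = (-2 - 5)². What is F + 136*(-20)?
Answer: -2671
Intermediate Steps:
F = 49 (F = (-7)² = 49)
F + 136*(-20) = 49 + 136*(-20) = 49 - 2720 = -2671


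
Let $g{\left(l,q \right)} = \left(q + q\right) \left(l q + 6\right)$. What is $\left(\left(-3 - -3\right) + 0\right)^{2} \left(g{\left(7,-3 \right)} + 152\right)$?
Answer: $0$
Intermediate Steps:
$g{\left(l,q \right)} = 2 q \left(6 + l q\right)$
$\left(\left(-3 - -3\right) + 0\right)^{2} \left(g{\left(7,-3 \right)} + 152\right) = \left(\left(-3 - -3\right) + 0\right)^{2} \left(2 \left(-3\right) \left(6 + 7 \left(-3\right)\right) + 152\right) = \left(\left(-3 + 3\right) + 0\right)^{2} \left(2 \left(-3\right) \left(6 - 21\right) + 152\right) = \left(0 + 0\right)^{2} \left(2 \left(-3\right) \left(-15\right) + 152\right) = 0^{2} \left(90 + 152\right) = 0 \cdot 242 = 0$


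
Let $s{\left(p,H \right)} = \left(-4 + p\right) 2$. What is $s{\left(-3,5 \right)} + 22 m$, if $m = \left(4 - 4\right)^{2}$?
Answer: $-14$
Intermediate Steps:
$s{\left(p,H \right)} = -8 + 2 p$
$m = 0$ ($m = 0^{2} = 0$)
$s{\left(-3,5 \right)} + 22 m = \left(-8 + 2 \left(-3\right)\right) + 22 \cdot 0 = \left(-8 - 6\right) + 0 = -14 + 0 = -14$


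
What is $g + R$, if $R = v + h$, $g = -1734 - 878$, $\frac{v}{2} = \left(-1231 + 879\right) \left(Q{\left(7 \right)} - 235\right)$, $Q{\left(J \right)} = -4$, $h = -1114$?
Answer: $164530$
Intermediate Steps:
$v = 168256$ ($v = 2 \left(-1231 + 879\right) \left(-4 - 235\right) = 2 \left(\left(-352\right) \left(-239\right)\right) = 2 \cdot 84128 = 168256$)
$g = -2612$
$R = 167142$ ($R = 168256 - 1114 = 167142$)
$g + R = -2612 + 167142 = 164530$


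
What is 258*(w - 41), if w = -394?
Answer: -112230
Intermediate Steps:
258*(w - 41) = 258*(-394 - 41) = 258*(-435) = -112230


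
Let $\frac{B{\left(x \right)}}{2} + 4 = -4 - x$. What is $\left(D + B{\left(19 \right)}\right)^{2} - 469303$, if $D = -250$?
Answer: $-376887$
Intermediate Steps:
$B{\left(x \right)} = -16 - 2 x$ ($B{\left(x \right)} = -8 + 2 \left(-4 - x\right) = -8 - \left(8 + 2 x\right) = -16 - 2 x$)
$\left(D + B{\left(19 \right)}\right)^{2} - 469303 = \left(-250 - 54\right)^{2} - 469303 = \left(-304\right)^{2} - 469303 = 92416 - 469303 = -376887$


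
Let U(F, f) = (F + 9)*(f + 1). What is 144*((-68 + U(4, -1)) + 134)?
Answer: 9504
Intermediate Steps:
U(F, f) = (1 + f)*(9 + F) (U(F, f) = (9 + F)*(1 + f) = (1 + f)*(9 + F))
144*((-68 + U(4, -1)) + 134) = 144*((-68 + (9 + 4 + 9*(-1) + 4*(-1))) + 134) = 144*((-68 + (9 + 4 - 9 - 4)) + 134) = 144*((-68 + 0) + 134) = 144*(-68 + 134) = 144*66 = 9504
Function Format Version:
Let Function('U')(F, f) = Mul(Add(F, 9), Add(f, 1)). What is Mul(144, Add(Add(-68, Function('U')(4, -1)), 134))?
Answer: 9504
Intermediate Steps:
Function('U')(F, f) = Mul(Add(1, f), Add(9, F)) (Function('U')(F, f) = Mul(Add(9, F), Add(1, f)) = Mul(Add(1, f), Add(9, F)))
Mul(144, Add(Add(-68, Function('U')(4, -1)), 134)) = Mul(144, Add(Add(-68, Add(9, 4, Mul(9, -1), Mul(4, -1))), 134)) = Mul(144, Add(Add(-68, Add(9, 4, -9, -4)), 134)) = Mul(144, Add(Add(-68, 0), 134)) = Mul(144, Add(-68, 134)) = Mul(144, 66) = 9504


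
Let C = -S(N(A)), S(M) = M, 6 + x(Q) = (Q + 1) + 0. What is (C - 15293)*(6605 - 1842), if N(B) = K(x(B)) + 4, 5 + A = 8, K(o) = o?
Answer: -72850085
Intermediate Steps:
x(Q) = -5 + Q (x(Q) = -6 + ((Q + 1) + 0) = -6 + ((1 + Q) + 0) = -6 + (1 + Q) = -5 + Q)
A = 3 (A = -5 + 8 = 3)
N(B) = -1 + B (N(B) = (-5 + B) + 4 = -1 + B)
C = -2 (C = -(-1 + 3) = -1*2 = -2)
(C - 15293)*(6605 - 1842) = (-2 - 15293)*(6605 - 1842) = -15295*4763 = -72850085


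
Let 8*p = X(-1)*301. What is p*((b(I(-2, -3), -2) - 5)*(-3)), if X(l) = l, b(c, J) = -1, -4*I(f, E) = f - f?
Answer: -2709/4 ≈ -677.25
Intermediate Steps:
I(f, E) = 0 (I(f, E) = -(f - f)/4 = -¼*0 = 0)
p = -301/8 (p = (-1*301)/8 = (⅛)*(-301) = -301/8 ≈ -37.625)
p*((b(I(-2, -3), -2) - 5)*(-3)) = -301*(-1 - 5)*(-3)/8 = -(-903)*(-3)/4 = -301/8*18 = -2709/4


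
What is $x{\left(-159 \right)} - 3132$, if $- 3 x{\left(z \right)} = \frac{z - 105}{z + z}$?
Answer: $- \frac{498032}{159} \approx -3132.3$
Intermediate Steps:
$x{\left(z \right)} = - \frac{-105 + z}{6 z}$ ($x{\left(z \right)} = - \frac{\left(z - 105\right) \frac{1}{z + z}}{3} = - \frac{\left(-105 + z\right) \frac{1}{2 z}}{3} = - \frac{\frac{1}{2} \frac{1}{z} \left(-105 + z\right)}{3} = - \frac{-105 + z}{6 z}$)
$x{\left(-159 \right)} - 3132 = \frac{105 - -159}{6 \left(-159\right)} - 3132 = \frac{1}{6} \left(- \frac{1}{159}\right) \left(105 + 159\right) - 3132 = \frac{1}{6} \left(- \frac{1}{159}\right) 264 - 3132 = - \frac{44}{159} - 3132 = - \frac{498032}{159}$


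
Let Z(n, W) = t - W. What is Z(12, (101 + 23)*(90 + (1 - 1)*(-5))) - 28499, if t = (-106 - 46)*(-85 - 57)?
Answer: -18075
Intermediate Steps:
t = 21584 (t = -152*(-142) = 21584)
Z(n, W) = 21584 - W
Z(12, (101 + 23)*(90 + (1 - 1)*(-5))) - 28499 = (21584 - (101 + 23)*(90 + (1 - 1)*(-5))) - 28499 = (21584 - 124*(90 + 0*(-5))) - 28499 = (21584 - 124*(90 + 0)) - 28499 = (21584 - 124*90) - 28499 = (21584 - 1*11160) - 28499 = (21584 - 11160) - 28499 = 10424 - 28499 = -18075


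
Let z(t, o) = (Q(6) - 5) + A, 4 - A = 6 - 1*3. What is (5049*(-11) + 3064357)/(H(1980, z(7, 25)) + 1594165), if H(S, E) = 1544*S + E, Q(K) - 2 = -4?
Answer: 3008818/4651279 ≈ 0.64688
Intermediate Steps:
Q(K) = -2 (Q(K) = 2 - 4 = -2)
A = 1 (A = 4 - (6 - 1*3) = 4 - (6 - 3) = 4 - 1*3 = 4 - 3 = 1)
z(t, o) = -6 (z(t, o) = (-2 - 5) + 1 = -7 + 1 = -6)
H(S, E) = E + 1544*S
(5049*(-11) + 3064357)/(H(1980, z(7, 25)) + 1594165) = (5049*(-11) + 3064357)/((-6 + 1544*1980) + 1594165) = (-55539 + 3064357)/((-6 + 3057120) + 1594165) = 3008818/(3057114 + 1594165) = 3008818/4651279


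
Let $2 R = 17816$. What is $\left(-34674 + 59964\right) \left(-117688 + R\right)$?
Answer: $-2751046200$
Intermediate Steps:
$R = 8908$ ($R = \frac{1}{2} \cdot 17816 = 8908$)
$\left(-34674 + 59964\right) \left(-117688 + R\right) = \left(-34674 + 59964\right) \left(-117688 + 8908\right) = 25290 \left(-108780\right) = -2751046200$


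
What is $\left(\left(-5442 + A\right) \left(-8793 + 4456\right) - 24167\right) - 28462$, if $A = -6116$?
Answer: $50074417$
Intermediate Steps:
$\left(\left(-5442 + A\right) \left(-8793 + 4456\right) - 24167\right) - 28462 = \left(\left(-5442 - 6116\right) \left(-8793 + 4456\right) - 24167\right) - 28462 = \left(\left(-11558\right) \left(-4337\right) - 24167\right) - 28462 = \left(50127046 - 24167\right) - 28462 = 50102879 - 28462 = 50074417$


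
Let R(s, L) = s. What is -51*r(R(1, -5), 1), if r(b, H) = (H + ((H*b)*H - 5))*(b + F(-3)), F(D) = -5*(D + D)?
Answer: 4743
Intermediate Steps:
F(D) = -10*D
r(b, H) = (30 + b)*(-5 + H + b*H²) (r(b, H) = (H + ((H*b)*H - 5))*(b - 10*(-3)) = (H + (b*H² - 5))*(b + 30) = (H + (-5 + b*H²))*(30 + b) = (-5 + H + b*H²)*(30 + b) = (30 + b)*(-5 + H + b*H²))
-51*r(R(1, -5), 1) = -51*(-150 - 5*1 + 30*1 + 1*1 + 1²*1² + 30*1*1²) = -51*(-150 - 5 + 30 + 1 + 1*1 + 30*1*1) = -51*(-150 - 5 + 30 + 1 + 1 + 30) = -51*(-93) = 4743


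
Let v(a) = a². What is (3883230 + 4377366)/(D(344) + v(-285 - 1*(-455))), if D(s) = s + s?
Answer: 2065149/7397 ≈ 279.19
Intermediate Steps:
D(s) = 2*s
(3883230 + 4377366)/(D(344) + v(-285 - 1*(-455))) = (3883230 + 4377366)/(2*344 + (-285 - 1*(-455))²) = 8260596/(688 + (-285 + 455)²) = 8260596/(688 + 170²) = 8260596/(688 + 28900) = 8260596/29588 = 8260596*(1/29588) = 2065149/7397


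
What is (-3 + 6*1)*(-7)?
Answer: -21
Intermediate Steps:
(-3 + 6*1)*(-7) = (-3 + 6)*(-7) = 3*(-7) = -21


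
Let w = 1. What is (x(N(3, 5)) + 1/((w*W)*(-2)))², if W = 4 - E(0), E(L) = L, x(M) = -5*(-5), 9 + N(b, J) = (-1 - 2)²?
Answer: 39601/64 ≈ 618.77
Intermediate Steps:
N(b, J) = 0 (N(b, J) = -9 + (-1 - 2)² = -9 + (-3)² = -9 + 9 = 0)
x(M) = 25
W = 4 (W = 4 - 1*0 = 4 + 0 = 4)
(x(N(3, 5)) + 1/((w*W)*(-2)))² = (25 + 1/((1*4)*(-2)))² = (25 + 1/(4*(-2)))² = (25 + 1/(-8))² = (25 - ⅛)² = (199/8)² = 39601/64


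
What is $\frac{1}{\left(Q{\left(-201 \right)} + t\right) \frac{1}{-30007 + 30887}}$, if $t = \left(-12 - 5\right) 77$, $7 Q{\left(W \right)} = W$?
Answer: $- \frac{1540}{2341} \approx -0.65784$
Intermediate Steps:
$Q{\left(W \right)} = \frac{W}{7}$
$t = -1309$ ($t = \left(-17\right) 77 = -1309$)
$\frac{1}{\left(Q{\left(-201 \right)} + t\right) \frac{1}{-30007 + 30887}} = \frac{1}{\left(\frac{1}{7} \left(-201\right) - 1309\right) \frac{1}{-30007 + 30887}} = \frac{1}{\left(- \frac{201}{7} - 1309\right) \frac{1}{880}} = \frac{1}{\left(- \frac{9364}{7}\right) \frac{1}{880}} = \frac{1}{- \frac{2341}{1540}} = - \frac{1540}{2341}$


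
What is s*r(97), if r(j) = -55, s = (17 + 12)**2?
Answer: -46255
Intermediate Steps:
s = 841 (s = 29**2 = 841)
s*r(97) = 841*(-55) = -46255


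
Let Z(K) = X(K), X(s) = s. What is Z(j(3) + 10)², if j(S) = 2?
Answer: 144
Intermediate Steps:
Z(K) = K
Z(j(3) + 10)² = (2 + 10)² = 12² = 144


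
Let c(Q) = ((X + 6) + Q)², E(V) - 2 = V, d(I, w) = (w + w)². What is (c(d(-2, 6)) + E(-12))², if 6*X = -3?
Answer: 7985388321/16 ≈ 4.9909e+8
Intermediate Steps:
X = -½ (X = (⅙)*(-3) = -½ ≈ -0.50000)
d(I, w) = 4*w² (d(I, w) = (2*w)² = 4*w²)
E(V) = 2 + V
c(Q) = (11/2 + Q)² (c(Q) = ((-½ + 6) + Q)² = (11/2 + Q)²)
(c(d(-2, 6)) + E(-12))² = ((11 + 2*(4*6²))²/4 + (2 - 12))² = ((11 + 2*(4*36))²/4 - 10)² = ((11 + 2*144)²/4 - 10)² = ((11 + 288)²/4 - 10)² = ((¼)*299² - 10)² = ((¼)*89401 - 10)² = (89401/4 - 10)² = (89361/4)² = 7985388321/16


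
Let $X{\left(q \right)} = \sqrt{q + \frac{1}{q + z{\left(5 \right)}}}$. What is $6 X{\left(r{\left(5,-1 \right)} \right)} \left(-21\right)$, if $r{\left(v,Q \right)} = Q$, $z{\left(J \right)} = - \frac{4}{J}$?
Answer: $- 42 i \sqrt{14} \approx - 157.15 i$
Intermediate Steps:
$X{\left(q \right)} = \sqrt{q + \frac{1}{- \frac{4}{5} + q}}$ ($X{\left(q \right)} = \sqrt{q + \frac{1}{q - \frac{4}{5}}} = \sqrt{q + \frac{1}{- \frac{4}{5} + q}}$)
$6 X{\left(r{\left(5,-1 \right)} \right)} \left(-21\right) = 6 \sqrt{\frac{5 - \left(-4 + 5 \left(-1\right)\right)}{-4 + 5 \left(-1\right)}} \left(-21\right) = 6 \sqrt{\frac{5 - \left(-4 - 5\right)}{-4 - 5}} \left(-21\right) = 6 \sqrt{\frac{5 - -9}{-9}} \left(-21\right) = 6 \sqrt{- \frac{5 + 9}{9}} \left(-21\right) = 6 \sqrt{\left(- \frac{1}{9}\right) 14} \left(-21\right) = 6 \sqrt{- \frac{14}{9}} \left(-21\right) = 6 \frac{i \sqrt{14}}{3} \left(-21\right) = 2 i \sqrt{14} \left(-21\right) = - 42 i \sqrt{14}$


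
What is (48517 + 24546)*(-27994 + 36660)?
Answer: 633163958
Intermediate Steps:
(48517 + 24546)*(-27994 + 36660) = 73063*8666 = 633163958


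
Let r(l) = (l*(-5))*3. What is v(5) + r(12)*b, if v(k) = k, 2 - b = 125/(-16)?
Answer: -7045/4 ≈ -1761.3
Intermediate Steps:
b = 157/16 (b = 2 - 125/(-16) = 2 - 125*(-1)/16 = 2 - 1*(-125/16) = 2 + 125/16 = 157/16 ≈ 9.8125)
r(l) = -15*l (r(l) = -5*l*3 = -15*l)
v(5) + r(12)*b = 5 - 15*12*(157/16) = 5 - 180*157/16 = 5 - 7065/4 = -7045/4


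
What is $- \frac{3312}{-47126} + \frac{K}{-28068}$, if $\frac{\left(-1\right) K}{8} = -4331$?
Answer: $- \frac{192482554}{165341571} \approx -1.1642$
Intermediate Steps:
$K = 34648$ ($K = \left(-8\right) \left(-4331\right) = 34648$)
$- \frac{3312}{-47126} + \frac{K}{-28068} = - \frac{3312}{-47126} + \frac{34648}{-28068} = \left(-3312\right) \left(- \frac{1}{47126}\right) + 34648 \left(- \frac{1}{28068}\right) = \frac{1656}{23563} - \frac{8662}{7017} = - \frac{192482554}{165341571}$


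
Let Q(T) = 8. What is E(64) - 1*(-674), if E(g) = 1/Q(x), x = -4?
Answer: 5393/8 ≈ 674.13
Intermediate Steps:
E(g) = 1/8
E(64) - 1*(-674) = 1/8 - 1*(-674) = 1/8 + 674 = 5393/8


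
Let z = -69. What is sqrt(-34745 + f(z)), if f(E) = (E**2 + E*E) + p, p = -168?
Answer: I*sqrt(25391) ≈ 159.35*I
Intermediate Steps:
f(E) = -168 + 2*E**2 (f(E) = (E**2 + E*E) - 168 = (E**2 + E**2) - 168 = 2*E**2 - 168 = -168 + 2*E**2)
sqrt(-34745 + f(z)) = sqrt(-34745 + (-168 + 2*(-69)**2)) = sqrt(-34745 + (-168 + 2*4761)) = sqrt(-34745 + (-168 + 9522)) = sqrt(-34745 + 9354) = sqrt(-25391) = I*sqrt(25391)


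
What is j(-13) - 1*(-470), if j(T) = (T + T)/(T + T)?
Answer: 471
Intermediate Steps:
j(T) = 1 (j(T) = (2*T)/((2*T)) = (2*T)*(1/(2*T)) = 1)
j(-13) - 1*(-470) = 1 - 1*(-470) = 1 + 470 = 471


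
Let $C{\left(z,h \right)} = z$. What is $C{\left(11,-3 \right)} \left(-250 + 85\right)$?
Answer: $-1815$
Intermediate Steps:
$C{\left(11,-3 \right)} \left(-250 + 85\right) = 11 \left(-250 + 85\right) = 11 \left(-165\right) = -1815$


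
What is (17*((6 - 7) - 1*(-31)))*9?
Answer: 4590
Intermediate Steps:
(17*((6 - 7) - 1*(-31)))*9 = (17*(-1 + 31))*9 = (17*30)*9 = 510*9 = 4590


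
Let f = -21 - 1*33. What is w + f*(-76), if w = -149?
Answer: 3955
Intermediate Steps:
f = -54 (f = -21 - 33 = -54)
w + f*(-76) = -149 - 54*(-76) = -149 + 4104 = 3955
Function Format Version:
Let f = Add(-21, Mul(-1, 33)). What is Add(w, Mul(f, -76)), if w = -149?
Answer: 3955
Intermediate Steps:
f = -54 (f = Add(-21, -33) = -54)
Add(w, Mul(f, -76)) = Add(-149, Mul(-54, -76)) = Add(-149, 4104) = 3955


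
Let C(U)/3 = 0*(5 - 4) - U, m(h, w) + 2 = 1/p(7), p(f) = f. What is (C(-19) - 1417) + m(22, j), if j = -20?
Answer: -9533/7 ≈ -1361.9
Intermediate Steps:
m(h, w) = -13/7 (m(h, w) = -2 + 1/7 = -2 + ⅐ = -13/7)
C(U) = -3*U (C(U) = 3*(0*(5 - 4) - U) = 3*(0*1 - U) = 3*(0 - U) = 3*(-U) = -3*U)
(C(-19) - 1417) + m(22, j) = (-3*(-19) - 1417) - 13/7 = (57 - 1417) - 13/7 = -1360 - 13/7 = -9533/7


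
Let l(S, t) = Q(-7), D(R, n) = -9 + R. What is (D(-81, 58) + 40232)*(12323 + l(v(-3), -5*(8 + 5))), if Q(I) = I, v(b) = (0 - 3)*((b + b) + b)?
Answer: 494388872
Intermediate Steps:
v(b) = -9*b (v(b) = -3*(2*b + b) = -9*b)
l(S, t) = -7
(D(-81, 58) + 40232)*(12323 + l(v(-3), -5*(8 + 5))) = ((-9 - 81) + 40232)*(12323 - 7) = (-90 + 40232)*12316 = 40142*12316 = 494388872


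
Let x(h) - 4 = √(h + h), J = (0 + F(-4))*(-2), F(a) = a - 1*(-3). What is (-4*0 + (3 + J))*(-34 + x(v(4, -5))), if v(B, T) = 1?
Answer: -150 + 5*√2 ≈ -142.93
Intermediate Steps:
F(a) = 3 + a (F(a) = a + 3 = 3 + a)
J = 2 (J = (0 + (3 - 4))*(-2) = (0 - 1)*(-2) = -1*(-2) = 2)
x(h) = 4 + √2*√h (x(h) = 4 + √(h + h) = 4 + √(2*h) = 4 + √2*√h)
(-4*0 + (3 + J))*(-34 + x(v(4, -5))) = (-4*0 + (3 + 2))*(-34 + (4 + √2*√1)) = (0 + 5)*(-34 + (4 + √2*1)) = 5*(-34 + (4 + √2)) = 5*(-30 + √2) = -150 + 5*√2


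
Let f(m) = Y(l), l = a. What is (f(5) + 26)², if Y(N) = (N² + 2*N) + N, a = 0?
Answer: 676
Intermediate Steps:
l = 0
Y(N) = N² + 3*N
f(m) = 0 (f(m) = 0*(3 + 0) = 0*3 = 0)
(f(5) + 26)² = (0 + 26)² = 26² = 676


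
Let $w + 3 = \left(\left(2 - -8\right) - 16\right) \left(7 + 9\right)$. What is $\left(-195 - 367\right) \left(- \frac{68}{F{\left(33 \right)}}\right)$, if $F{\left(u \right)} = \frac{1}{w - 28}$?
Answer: $-4853432$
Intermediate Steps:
$w = -99$ ($w = -3 + \left(\left(2 - -8\right) - 16\right) \left(7 + 9\right) = -3 + \left(\left(2 + 8\right) - 16\right) 16 = -3 + \left(10 - 16\right) 16 = -3 - 96 = -99$)
$F{\left(u \right)} = - \frac{1}{127}$ ($F{\left(u \right)} = \frac{1}{-99 - 28} = \frac{1}{-127} = - \frac{1}{127}$)
$\left(-195 - 367\right) \left(- \frac{68}{F{\left(33 \right)}}\right) = \left(-195 - 367\right) \left(- \frac{68}{- \frac{1}{127}}\right) = - 562 \left(\left(-68\right) \left(-127\right)\right) = \left(-562\right) 8636 = -4853432$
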